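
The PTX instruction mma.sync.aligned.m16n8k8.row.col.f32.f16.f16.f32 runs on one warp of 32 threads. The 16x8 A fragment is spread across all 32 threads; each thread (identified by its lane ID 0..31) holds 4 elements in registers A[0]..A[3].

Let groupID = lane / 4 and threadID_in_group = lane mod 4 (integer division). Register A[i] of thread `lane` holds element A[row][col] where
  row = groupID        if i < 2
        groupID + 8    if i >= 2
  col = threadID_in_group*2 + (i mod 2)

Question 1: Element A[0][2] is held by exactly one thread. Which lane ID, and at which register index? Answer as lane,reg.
1,0

r: 0->gid=0,r8=0  c: 2->tid=1,i&1=0
L=0*4+1=1  i=0*2+0=0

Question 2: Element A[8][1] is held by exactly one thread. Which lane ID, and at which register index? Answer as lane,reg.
r: 8->gid=0,r8=1  c: 1->tid=0,i&1=1
L=0*4+0=0  i=1*2+1=3

0,3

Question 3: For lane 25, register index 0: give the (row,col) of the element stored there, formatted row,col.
6,2

lane 25=>25/4=6, 25 mod 4=1
i=0  r:6+0=>6  c:2·1+0=>2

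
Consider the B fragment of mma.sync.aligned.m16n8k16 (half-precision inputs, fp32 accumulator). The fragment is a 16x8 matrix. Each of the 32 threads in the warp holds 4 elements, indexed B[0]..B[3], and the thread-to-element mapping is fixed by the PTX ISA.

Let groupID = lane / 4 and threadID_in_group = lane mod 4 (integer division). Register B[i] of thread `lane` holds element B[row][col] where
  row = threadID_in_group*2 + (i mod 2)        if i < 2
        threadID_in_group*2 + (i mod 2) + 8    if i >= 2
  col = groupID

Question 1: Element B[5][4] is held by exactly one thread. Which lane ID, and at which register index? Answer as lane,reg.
18,1

c=4⇒gr=4  r=5⇒Rb=0,th=2,odd=1
L=4*4+2=18  i=0*2+1=1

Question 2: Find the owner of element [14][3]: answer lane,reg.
c=3⇒gr=3  r=14⇒Rb=1,th=3,odd=0
L=3*4+3=15  i=1*2+0=2

15,2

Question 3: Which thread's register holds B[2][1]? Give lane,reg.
c:1=>grp=1  r:2=>rB=0,tig=1,lo=0
L=1*4+1=5  i=0*2+0=0

5,0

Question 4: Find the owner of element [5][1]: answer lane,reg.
c:1=>grp=1  r:5=>rB=0,tig=2,lo=1
L=1*4+2=6  i=0*2+1=1

6,1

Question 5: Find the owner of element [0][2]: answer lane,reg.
8,0

c=2⇒gr=2  r=0⇒Rb=0,th=0,odd=0
L=2*4+0=8  i=0*2+0=0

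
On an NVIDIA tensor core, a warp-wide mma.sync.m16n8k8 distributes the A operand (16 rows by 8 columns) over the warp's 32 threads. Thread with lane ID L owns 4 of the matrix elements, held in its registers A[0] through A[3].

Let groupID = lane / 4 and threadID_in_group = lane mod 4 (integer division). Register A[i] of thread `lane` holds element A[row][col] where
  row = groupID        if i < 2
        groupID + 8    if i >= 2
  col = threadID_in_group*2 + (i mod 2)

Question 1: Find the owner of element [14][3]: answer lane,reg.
25,3

r=14→G=6,rhi=1  c=3→T=1,p=1
L=6*4+1=25  i=1*2+1=3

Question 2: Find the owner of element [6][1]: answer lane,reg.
24,1

r=6→G=6,rhi=0  c=1→T=0,p=1
L=6*4+0=24  i=0*2+1=1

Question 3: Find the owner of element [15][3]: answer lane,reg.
r=15->g=7,rb=1  c=3->t=1,b0=1
L=7*4+1=29  i=1*2+1=3

29,3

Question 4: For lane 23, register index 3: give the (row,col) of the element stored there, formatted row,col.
13,7

23: gid=5,tid=3
[3] (5+8,3*2+1) = (13,7)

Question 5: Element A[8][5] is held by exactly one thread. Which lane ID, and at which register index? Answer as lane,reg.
r:8=>grp=0,rB=1  c:5=>tig=2,lo=1
L=0*4+2=2  i=1*2+1=3

2,3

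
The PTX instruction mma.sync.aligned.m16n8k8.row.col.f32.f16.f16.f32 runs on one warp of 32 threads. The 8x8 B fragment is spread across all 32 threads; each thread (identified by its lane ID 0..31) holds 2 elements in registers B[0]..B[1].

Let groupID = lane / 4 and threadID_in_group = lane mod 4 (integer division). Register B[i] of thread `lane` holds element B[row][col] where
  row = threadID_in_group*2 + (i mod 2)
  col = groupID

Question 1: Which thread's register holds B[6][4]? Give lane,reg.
19,0

c=4⇒gr=4  r=6⇒th=3,odd=0
L=4*4+3=19  i=0=0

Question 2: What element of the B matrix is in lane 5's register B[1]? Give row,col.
3,1

L=5=>grp=5>>2=1, tig=5&3=1
[1]=>row 1·2+1=3  col grp=1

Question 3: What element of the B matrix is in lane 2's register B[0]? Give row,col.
L=2->gid=2>>2=0, tid=2&3=2
[0]->row 2·2+0=4  col gid=0

4,0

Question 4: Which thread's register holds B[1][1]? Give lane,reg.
c=1→G=1  r=1→T=0,p=1
L=1*4+0=4  i=1=1

4,1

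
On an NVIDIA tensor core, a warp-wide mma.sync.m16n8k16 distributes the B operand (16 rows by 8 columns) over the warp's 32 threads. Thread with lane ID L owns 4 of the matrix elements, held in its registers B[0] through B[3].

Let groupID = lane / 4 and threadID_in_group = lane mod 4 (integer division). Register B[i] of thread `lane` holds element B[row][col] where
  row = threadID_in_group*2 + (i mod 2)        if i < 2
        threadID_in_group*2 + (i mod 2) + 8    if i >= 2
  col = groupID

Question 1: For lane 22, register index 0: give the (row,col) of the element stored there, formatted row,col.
4,5

lane 22: G=5 (22/4), T=2 (22%4)
i=0: r=2*2+0+0=4, c=G=5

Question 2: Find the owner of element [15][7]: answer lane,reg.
31,3

c=7⇒gr=7  r=15⇒Rb=1,th=3,odd=1
L=7*4+3=31  i=1*2+1=3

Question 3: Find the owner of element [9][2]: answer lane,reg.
8,3

c=2⇒gr=2  r=9⇒Rb=1,th=0,odd=1
L=2*4+0=8  i=1*2+1=3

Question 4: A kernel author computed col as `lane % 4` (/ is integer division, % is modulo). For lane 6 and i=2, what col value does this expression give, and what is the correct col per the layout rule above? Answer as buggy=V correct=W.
buggy=2 correct=1

`lane % 4`[6,2]=>2
L=6=>grp=6>>2=1, tig=6&3=2
[2]=>row 2·2+0+8=12  col grp=1
col: 2 vs 1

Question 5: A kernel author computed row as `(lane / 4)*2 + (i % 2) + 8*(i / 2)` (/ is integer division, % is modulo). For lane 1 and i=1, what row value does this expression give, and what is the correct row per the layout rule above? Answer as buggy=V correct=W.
buggy=1 correct=3

`(lane / 4)*2 + (i % 2) + 8*(i / 2)`[1,1]=>1
lane 1: grp=0 (1/4), tig=1 (1%4)
i=1: r=1*2+1+0=3, c=grp=0
row: 1 vs 3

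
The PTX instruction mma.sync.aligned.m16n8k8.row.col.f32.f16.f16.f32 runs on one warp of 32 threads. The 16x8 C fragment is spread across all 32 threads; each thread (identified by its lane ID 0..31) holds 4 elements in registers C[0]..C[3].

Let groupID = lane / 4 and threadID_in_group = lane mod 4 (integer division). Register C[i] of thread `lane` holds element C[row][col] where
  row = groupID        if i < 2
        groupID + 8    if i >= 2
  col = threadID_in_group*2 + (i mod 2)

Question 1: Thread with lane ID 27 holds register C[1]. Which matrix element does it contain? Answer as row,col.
6,7

lane 27: gid=6 (27/4), tid=3 (27%4)
i=1: r=6+0=6, c=3*2+1=7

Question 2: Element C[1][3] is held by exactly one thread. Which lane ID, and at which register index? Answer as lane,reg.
r: 1->gid=1,r8=0  c: 3->tid=1,i&1=1
L=1*4+1=5  i=0*2+1=1

5,1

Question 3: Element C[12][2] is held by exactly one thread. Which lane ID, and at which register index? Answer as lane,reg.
r: 12->gid=4,r8=1  c: 2->tid=1,i&1=0
L=4*4+1=17  i=1*2+0=2

17,2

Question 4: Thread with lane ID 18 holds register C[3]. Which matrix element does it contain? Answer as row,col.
L=18->g=18>>2=4, t=18&3=2
[3]->row 4+8=12  col 2·2+1=5

12,5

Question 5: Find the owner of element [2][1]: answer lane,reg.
r: 2->gid=2,r8=0  c: 1->tid=0,i&1=1
L=2*4+0=8  i=0*2+1=1

8,1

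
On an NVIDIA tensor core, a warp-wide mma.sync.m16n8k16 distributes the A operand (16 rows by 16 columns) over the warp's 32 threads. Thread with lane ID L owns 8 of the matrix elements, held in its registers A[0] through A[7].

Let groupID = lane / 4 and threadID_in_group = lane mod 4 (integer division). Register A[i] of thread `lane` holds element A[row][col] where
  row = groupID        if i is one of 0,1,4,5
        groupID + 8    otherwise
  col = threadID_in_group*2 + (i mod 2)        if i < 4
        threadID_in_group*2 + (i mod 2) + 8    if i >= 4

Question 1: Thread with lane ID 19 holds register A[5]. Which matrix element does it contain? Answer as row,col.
4,15

19: g=4,t=3
[5] (4+0,3*2+1+8) = (4,15)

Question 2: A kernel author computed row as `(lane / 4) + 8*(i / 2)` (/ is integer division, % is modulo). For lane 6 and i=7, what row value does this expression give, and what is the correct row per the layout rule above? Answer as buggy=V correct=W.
buggy=25 correct=9

`(lane / 4) + 8*(i / 2)`[6,7]→25
lane 6→6/4=1, 6 mod 4=2
i=7  r:1+8→9  c:2·2+1+8→13
row: 25 vs 9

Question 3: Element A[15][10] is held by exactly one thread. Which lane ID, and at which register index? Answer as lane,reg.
29,6

r: 15->gid=7,r8=1  c: 10->c8=1,tid=1,i&1=0
L=7*4+1=29  i=1*4+1*2+0=6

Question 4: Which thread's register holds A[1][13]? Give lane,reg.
r: 1->gid=1,r8=0  c: 13->c8=1,tid=2,i&1=1
L=1*4+2=6  i=1*4+0*2+1=5

6,5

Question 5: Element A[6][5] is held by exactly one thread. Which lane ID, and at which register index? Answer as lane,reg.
26,1

r=6⇒gr=6,Rb=0  c=5⇒Cb=0,th=2,odd=1
L=6*4+2=26  i=0*4+0*2+1=1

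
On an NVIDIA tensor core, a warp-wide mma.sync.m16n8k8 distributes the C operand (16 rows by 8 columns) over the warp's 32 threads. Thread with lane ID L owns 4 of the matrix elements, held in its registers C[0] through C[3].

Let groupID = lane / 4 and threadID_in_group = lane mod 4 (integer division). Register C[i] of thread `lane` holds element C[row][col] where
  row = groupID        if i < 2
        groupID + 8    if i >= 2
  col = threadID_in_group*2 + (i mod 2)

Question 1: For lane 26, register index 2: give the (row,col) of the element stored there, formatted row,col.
14,4

lane 26: G=6 (26/4), T=2 (26%4)
i=2: r=6+8=14, c=2*2+0=4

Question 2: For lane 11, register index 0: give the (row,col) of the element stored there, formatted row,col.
lane 11: gid=2 (11/4), tid=3 (11%4)
i=0: r=2+0=2, c=3*2+0=6

2,6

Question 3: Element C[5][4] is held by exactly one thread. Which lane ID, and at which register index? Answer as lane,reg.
22,0

r:5=>grp=5,rB=0  c:4=>tig=2,lo=0
L=5*4+2=22  i=0*2+0=0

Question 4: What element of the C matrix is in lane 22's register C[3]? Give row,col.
lane 22: gr=5 (22/4), th=2 (22%4)
i=3: r=5+8=13, c=2*2+1=5

13,5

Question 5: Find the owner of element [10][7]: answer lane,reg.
11,3

r=10⇒gr=2,Rb=1  c=7⇒th=3,odd=1
L=2*4+3=11  i=1*2+1=3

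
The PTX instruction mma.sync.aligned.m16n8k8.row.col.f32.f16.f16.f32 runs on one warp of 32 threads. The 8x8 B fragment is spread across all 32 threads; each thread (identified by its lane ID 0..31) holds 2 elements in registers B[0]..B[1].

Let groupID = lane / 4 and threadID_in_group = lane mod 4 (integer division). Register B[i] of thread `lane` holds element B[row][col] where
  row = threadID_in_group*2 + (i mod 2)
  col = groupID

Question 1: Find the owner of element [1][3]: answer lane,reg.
c=3→G=3  r=1→T=0,p=1
L=3*4+0=12  i=1=1

12,1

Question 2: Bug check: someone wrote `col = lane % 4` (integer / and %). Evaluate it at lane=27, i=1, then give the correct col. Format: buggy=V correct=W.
buggy=3 correct=6

`lane % 4`[27,1]=>3
lane 27=>27/4=6, 27 mod 4=3
i=1  r:2·3+1=>7  c:6
col: 3 vs 6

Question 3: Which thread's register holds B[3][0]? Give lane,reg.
c: 0->gid=0  r: 3->tid=1,i&1=1
L=0*4+1=1  i=1=1

1,1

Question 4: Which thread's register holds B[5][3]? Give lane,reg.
c=3->g=3  r=5->t=2,b0=1
L=3*4+2=14  i=1=1

14,1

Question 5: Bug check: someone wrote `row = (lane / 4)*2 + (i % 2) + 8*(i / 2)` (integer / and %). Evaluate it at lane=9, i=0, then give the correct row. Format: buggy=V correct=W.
buggy=4 correct=2

`(lane / 4)*2 + (i % 2) + 8*(i / 2)`[9,0]=>4
9: grp=2,tig=1
[0] (1*2+0,2) = (2,2)
row: 4 vs 2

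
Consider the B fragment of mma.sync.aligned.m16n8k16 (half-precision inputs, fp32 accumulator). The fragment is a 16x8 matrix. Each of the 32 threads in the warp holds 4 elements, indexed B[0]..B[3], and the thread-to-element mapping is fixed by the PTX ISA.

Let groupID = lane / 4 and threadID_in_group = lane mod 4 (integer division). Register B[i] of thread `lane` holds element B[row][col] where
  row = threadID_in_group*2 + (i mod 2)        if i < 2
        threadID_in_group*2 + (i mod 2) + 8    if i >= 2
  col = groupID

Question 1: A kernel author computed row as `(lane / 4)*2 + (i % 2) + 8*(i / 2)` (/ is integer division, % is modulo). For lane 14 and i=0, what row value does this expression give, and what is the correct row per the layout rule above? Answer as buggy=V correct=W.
buggy=6 correct=4

`(lane / 4)*2 + (i % 2) + 8*(i / 2)`[14,0]→6
14: G=3,T=2
[0] (2*2+0+0,3) = (4,3)
row: 6 vs 4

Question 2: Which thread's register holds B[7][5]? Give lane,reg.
c: 5->gid=5  r: 7->r8=0,tid=3,i&1=1
L=5*4+3=23  i=0*2+1=1

23,1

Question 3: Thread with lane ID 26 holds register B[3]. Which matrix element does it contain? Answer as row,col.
L=26→G=26>>2=6, T=26&3=2
[3]→row 2·2+1+8=13  col G=6

13,6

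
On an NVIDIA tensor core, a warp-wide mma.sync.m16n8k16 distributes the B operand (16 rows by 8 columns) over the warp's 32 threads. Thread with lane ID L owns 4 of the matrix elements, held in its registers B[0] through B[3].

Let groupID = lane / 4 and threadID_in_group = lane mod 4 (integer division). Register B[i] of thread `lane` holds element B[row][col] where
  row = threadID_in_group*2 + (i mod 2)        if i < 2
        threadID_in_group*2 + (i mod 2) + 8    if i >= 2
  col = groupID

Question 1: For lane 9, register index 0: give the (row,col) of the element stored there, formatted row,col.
lane 9→9/4=2, 9 mod 4=1
i=0  r:2·1+0+0→2  c:2

2,2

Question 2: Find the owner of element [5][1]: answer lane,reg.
6,1

c: 1->gid=1  r: 5->r8=0,tid=2,i&1=1
L=1*4+2=6  i=0*2+1=1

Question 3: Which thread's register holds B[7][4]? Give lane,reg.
19,1

c=4→G=4  r=7→rhi=0,T=3,p=1
L=4*4+3=19  i=0*2+1=1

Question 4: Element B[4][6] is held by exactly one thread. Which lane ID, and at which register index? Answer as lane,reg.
26,0

c:6=>grp=6  r:4=>rB=0,tig=2,lo=0
L=6*4+2=26  i=0*2+0=0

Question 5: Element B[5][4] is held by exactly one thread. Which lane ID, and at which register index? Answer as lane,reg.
18,1

c=4⇒gr=4  r=5⇒Rb=0,th=2,odd=1
L=4*4+2=18  i=0*2+1=1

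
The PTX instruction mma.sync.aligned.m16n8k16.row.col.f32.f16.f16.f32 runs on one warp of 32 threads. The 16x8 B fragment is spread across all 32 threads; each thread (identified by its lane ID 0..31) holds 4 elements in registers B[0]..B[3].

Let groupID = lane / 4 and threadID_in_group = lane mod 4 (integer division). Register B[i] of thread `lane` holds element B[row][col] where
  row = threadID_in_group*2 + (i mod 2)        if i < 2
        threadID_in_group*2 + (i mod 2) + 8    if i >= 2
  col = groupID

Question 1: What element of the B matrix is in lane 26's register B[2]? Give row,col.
12,6

L=26->gid=26>>2=6, tid=26&3=2
[2]->row 2·2+0+8=12  col gid=6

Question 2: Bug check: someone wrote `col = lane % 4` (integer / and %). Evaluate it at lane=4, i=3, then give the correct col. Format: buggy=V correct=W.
`lane % 4`[4,3]→0
L=4→G=4>>2=1, T=4&3=0
[3]→row 0·2+1+8=9  col G=1
col: 0 vs 1

buggy=0 correct=1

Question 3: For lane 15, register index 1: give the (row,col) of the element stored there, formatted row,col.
lane 15: gr=3 (15/4), th=3 (15%4)
i=1: r=3*2+1+0=7, c=gr=3

7,3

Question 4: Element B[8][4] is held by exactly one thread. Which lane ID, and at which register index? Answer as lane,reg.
16,2

c=4⇒gr=4  r=8⇒Rb=1,th=0,odd=0
L=4*4+0=16  i=1*2+0=2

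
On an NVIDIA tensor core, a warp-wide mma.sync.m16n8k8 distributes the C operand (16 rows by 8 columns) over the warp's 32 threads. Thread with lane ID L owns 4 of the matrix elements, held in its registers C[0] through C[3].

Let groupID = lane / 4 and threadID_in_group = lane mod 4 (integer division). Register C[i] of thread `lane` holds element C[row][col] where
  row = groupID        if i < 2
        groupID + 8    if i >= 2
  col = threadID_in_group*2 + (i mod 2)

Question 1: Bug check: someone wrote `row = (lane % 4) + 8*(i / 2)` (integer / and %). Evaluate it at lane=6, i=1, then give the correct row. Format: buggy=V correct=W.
buggy=2 correct=1

`(lane % 4) + 8*(i / 2)`[6,1]->2
lane 6->6/4=1, 6 mod 4=2
i=1  r:1+0->1  c:2·2+1->5
row: 2 vs 1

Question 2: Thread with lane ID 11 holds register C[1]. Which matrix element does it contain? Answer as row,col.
2,7

11: gr=2,th=3
[1] (2+0,3*2+1) = (2,7)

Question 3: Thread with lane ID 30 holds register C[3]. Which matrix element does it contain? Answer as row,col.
15,5

lane 30: gid=7 (30/4), tid=2 (30%4)
i=3: r=7+8=15, c=2*2+1=5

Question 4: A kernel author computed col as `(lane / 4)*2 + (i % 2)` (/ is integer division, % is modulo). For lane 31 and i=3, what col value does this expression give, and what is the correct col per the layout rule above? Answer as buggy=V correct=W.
buggy=15 correct=7

`(lane / 4)*2 + (i % 2)`[31,3]->15
31: gid=7,tid=3
[3] (7+8,3*2+1) = (15,7)
col: 15 vs 7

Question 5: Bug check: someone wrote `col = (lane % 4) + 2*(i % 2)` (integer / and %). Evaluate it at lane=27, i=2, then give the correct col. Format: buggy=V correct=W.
buggy=3 correct=6

`(lane % 4) + 2*(i % 2)`[27,2]->3
27: gid=6,tid=3
[2] (6+8,3*2+0) = (14,6)
col: 3 vs 6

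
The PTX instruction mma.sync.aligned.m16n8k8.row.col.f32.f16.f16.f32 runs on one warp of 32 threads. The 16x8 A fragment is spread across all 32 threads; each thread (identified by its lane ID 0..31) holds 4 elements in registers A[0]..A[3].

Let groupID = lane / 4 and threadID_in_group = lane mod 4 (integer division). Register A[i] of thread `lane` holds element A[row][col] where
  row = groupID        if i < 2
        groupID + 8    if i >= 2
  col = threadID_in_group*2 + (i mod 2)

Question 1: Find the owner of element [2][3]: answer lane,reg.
r:2=>grp=2,rB=0  c:3=>tig=1,lo=1
L=2*4+1=9  i=0*2+1=1

9,1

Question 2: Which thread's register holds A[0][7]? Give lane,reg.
3,1

r=0⇒gr=0,Rb=0  c=7⇒th=3,odd=1
L=0*4+3=3  i=0*2+1=1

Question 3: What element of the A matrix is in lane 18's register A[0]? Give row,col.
4,4

18: G=4,T=2
[0] (4+0,2*2+0) = (4,4)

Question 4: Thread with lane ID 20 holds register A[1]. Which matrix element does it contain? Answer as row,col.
5,1

lane 20->20/4=5, 20 mod 4=0
i=1  r:5+0->5  c:2·0+1->1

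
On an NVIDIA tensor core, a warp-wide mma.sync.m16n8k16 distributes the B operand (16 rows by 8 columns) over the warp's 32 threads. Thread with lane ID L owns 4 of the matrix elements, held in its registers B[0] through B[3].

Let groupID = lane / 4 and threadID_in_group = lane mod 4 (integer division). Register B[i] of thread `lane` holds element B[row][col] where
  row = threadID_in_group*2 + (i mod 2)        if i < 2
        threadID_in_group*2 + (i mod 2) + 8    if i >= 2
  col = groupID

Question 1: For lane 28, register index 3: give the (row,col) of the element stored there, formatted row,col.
9,7

lane 28: gid=7 (28/4), tid=0 (28%4)
i=3: r=0*2+1+8=9, c=gid=7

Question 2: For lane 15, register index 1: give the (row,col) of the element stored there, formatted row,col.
7,3

15: gid=3,tid=3
[1] (3*2+1+0,3) = (7,3)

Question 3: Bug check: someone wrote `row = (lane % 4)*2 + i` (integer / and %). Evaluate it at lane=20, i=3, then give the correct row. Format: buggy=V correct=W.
buggy=3 correct=9

`(lane % 4)*2 + i`[20,3]=>3
lane 20=>20/4=5, 20 mod 4=0
i=3  r:2·0+1+8=>9  c:5
row: 3 vs 9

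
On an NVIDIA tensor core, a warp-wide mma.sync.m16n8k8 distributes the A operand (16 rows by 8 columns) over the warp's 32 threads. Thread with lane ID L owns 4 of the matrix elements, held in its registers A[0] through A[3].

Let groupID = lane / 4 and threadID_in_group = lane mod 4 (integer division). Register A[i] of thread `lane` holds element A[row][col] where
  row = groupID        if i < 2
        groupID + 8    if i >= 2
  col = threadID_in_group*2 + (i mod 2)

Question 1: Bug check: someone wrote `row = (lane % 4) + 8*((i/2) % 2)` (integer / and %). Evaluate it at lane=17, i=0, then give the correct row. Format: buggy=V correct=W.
`(lane % 4) + 8*((i/2) % 2)`[17,0]=>1
L=17=>grp=17>>2=4, tig=17&3=1
[0]=>row 4+0=4  col 1·2+0=2
row: 1 vs 4

buggy=1 correct=4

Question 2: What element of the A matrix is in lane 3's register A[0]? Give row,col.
lane 3→3/4=0, 3 mod 4=3
i=0  r:0+0→0  c:2·3+0→6

0,6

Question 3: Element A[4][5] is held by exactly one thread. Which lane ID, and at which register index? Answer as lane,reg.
18,1

r:4=>grp=4,rB=0  c:5=>tig=2,lo=1
L=4*4+2=18  i=0*2+1=1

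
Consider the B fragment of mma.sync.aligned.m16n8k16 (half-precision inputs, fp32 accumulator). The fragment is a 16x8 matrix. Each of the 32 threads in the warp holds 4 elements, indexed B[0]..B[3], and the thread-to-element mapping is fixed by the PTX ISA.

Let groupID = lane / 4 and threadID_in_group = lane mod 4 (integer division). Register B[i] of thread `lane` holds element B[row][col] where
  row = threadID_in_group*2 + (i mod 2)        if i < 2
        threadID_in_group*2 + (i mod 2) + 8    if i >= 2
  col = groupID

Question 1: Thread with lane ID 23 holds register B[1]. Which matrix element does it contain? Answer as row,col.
lane 23→23/4=5, 23 mod 4=3
i=1  r:2·3+1+0→7  c:5

7,5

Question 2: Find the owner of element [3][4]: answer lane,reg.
c=4⇒gr=4  r=3⇒Rb=0,th=1,odd=1
L=4*4+1=17  i=0*2+1=1

17,1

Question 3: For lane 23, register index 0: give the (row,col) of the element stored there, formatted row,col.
lane 23: G=5 (23/4), T=3 (23%4)
i=0: r=3*2+0+0=6, c=G=5

6,5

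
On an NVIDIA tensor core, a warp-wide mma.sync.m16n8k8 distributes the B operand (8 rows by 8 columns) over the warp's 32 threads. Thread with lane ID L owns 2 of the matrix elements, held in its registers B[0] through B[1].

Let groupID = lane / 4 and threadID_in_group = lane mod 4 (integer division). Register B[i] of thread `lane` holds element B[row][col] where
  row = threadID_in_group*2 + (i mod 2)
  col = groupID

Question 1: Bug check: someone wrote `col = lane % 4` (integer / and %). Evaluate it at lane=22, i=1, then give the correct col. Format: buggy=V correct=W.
buggy=2 correct=5

`lane % 4`[22,1]⇒2
lane 22⇒22/4=5, 22 mod 4=2
i=1  r:2·2+1⇒5  c:5
col: 2 vs 5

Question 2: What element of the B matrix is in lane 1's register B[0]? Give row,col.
2,0

1: gid=0,tid=1
[0] (1*2+0,0) = (2,0)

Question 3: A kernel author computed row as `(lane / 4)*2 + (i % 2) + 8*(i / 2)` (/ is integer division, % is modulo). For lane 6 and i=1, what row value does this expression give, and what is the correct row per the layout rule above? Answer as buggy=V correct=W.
`(lane / 4)*2 + (i % 2) + 8*(i / 2)`[6,1]→3
lane 6: G=1 (6/4), T=2 (6%4)
i=1: r=2*2+1=5, c=G=1
row: 3 vs 5

buggy=3 correct=5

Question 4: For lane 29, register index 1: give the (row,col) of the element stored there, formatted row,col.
3,7

L=29=>grp=29>>2=7, tig=29&3=1
[1]=>row 1·2+1=3  col grp=7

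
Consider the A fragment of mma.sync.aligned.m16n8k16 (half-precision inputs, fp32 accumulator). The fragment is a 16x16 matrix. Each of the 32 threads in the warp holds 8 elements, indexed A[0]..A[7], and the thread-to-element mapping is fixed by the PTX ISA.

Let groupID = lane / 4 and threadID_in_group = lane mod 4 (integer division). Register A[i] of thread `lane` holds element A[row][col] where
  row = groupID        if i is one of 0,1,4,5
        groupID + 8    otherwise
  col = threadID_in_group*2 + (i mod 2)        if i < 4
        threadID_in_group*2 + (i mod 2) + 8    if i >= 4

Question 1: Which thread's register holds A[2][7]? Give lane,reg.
11,1

r=2⇒gr=2,Rb=0  c=7⇒Cb=0,th=3,odd=1
L=2*4+3=11  i=0*4+0*2+1=1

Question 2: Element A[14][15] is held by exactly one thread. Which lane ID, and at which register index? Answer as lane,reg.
27,7

r: 14->gid=6,r8=1  c: 15->c8=1,tid=3,i&1=1
L=6*4+3=27  i=1*4+1*2+1=7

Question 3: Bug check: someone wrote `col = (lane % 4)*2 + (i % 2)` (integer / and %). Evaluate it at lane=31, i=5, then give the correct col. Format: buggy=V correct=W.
`(lane % 4)*2 + (i % 2)`[31,5]→7
31: G=7,T=3
[5] (7+0,3*2+1+8) = (7,15)
col: 7 vs 15

buggy=7 correct=15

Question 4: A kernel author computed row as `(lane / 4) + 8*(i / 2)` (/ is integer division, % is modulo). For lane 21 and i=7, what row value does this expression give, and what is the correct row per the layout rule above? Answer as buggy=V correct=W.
`(lane / 4) + 8*(i / 2)`[21,7]->29
lane 21: g=5 (21/4), t=1 (21%4)
i=7: r=5+8=13, c=1*2+1+8=11
row: 29 vs 13

buggy=29 correct=13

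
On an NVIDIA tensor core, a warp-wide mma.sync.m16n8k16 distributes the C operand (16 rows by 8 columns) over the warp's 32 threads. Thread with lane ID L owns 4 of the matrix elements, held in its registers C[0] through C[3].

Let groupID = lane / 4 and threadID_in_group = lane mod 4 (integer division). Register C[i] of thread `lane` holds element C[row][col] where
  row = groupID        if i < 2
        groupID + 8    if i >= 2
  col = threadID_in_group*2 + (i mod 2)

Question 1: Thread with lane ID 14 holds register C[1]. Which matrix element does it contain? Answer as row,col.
lane 14->14/4=3, 14 mod 4=2
i=1  r:3+0->3  c:2·2+1->5

3,5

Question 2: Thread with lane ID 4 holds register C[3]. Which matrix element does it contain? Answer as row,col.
9,1

lane 4->4/4=1, 4 mod 4=0
i=3  r:1+8->9  c:2·0+1->1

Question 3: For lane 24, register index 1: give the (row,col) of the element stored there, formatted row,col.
24: g=6,t=0
[1] (6+0,0*2+1) = (6,1)

6,1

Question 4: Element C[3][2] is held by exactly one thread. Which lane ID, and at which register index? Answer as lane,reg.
13,0

r=3⇒gr=3,Rb=0  c=2⇒th=1,odd=0
L=3*4+1=13  i=0*2+0=0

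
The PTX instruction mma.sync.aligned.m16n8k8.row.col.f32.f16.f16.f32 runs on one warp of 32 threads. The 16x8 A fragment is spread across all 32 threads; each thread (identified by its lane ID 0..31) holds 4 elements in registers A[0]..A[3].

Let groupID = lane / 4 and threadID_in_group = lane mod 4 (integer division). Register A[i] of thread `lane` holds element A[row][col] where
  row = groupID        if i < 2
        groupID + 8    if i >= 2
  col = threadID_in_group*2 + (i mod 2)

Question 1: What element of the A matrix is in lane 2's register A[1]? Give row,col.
0,5

lane 2->2/4=0, 2 mod 4=2
i=1  r:0+0->0  c:2·2+1->5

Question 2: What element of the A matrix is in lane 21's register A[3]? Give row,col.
13,3

lane 21: g=5 (21/4), t=1 (21%4)
i=3: r=5+8=13, c=1*2+1=3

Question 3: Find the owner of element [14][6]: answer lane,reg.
27,2

r=14->g=6,rb=1  c=6->t=3,b0=0
L=6*4+3=27  i=1*2+0=2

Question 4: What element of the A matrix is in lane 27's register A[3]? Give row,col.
L=27->g=27>>2=6, t=27&3=3
[3]->row 6+8=14  col 3·2+1=7

14,7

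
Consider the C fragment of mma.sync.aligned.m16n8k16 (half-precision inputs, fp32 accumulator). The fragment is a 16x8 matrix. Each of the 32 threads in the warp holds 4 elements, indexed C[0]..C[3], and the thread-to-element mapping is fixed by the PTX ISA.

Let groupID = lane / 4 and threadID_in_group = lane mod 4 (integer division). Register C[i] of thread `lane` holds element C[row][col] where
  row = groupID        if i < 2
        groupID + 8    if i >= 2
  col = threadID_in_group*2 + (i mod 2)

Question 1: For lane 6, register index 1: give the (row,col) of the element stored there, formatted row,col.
1,5

lane 6=>6/4=1, 6 mod 4=2
i=1  r:1+0=>1  c:2·2+1=>5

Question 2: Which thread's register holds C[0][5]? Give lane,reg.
r=0⇒gr=0,Rb=0  c=5⇒th=2,odd=1
L=0*4+2=2  i=0*2+1=1

2,1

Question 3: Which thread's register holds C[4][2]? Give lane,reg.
r: 4->gid=4,r8=0  c: 2->tid=1,i&1=0
L=4*4+1=17  i=0*2+0=0

17,0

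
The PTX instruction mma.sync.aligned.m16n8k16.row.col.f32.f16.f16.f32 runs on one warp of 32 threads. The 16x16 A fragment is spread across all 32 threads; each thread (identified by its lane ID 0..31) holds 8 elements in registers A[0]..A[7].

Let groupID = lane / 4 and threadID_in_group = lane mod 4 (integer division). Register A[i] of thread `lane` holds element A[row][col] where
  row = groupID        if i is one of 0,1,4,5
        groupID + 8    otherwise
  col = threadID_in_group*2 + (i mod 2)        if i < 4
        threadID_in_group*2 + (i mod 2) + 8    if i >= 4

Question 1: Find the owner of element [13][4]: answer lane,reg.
22,2

r=13->g=5,rb=1  c=4->cb=0,t=2,b0=0
L=5*4+2=22  i=0*4+1*2+0=2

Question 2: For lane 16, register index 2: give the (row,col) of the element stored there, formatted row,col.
12,0

lane 16: G=4 (16/4), T=0 (16%4)
i=2: r=4+8=12, c=0*2+0+0=0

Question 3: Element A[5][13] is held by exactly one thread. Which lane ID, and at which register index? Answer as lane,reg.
22,5

r=5⇒gr=5,Rb=0  c=13⇒Cb=1,th=2,odd=1
L=5*4+2=22  i=1*4+0*2+1=5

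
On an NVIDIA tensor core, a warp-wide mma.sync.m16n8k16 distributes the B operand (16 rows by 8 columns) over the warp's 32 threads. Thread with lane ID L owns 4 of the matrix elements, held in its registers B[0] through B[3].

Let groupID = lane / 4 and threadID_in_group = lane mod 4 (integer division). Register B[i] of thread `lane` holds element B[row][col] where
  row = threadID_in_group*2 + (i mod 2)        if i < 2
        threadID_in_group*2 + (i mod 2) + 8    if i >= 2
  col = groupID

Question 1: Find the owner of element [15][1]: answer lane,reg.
c=1->g=1  r=15->rb=1,t=3,b0=1
L=1*4+3=7  i=1*2+1=3

7,3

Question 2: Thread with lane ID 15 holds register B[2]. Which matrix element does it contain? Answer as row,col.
14,3

lane 15: gid=3 (15/4), tid=3 (15%4)
i=2: r=3*2+0+8=14, c=gid=3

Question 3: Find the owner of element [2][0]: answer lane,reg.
c: 0->gid=0  r: 2->r8=0,tid=1,i&1=0
L=0*4+1=1  i=0*2+0=0

1,0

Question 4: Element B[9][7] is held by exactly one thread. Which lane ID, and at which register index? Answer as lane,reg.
28,3

c=7->g=7  r=9->rb=1,t=0,b0=1
L=7*4+0=28  i=1*2+1=3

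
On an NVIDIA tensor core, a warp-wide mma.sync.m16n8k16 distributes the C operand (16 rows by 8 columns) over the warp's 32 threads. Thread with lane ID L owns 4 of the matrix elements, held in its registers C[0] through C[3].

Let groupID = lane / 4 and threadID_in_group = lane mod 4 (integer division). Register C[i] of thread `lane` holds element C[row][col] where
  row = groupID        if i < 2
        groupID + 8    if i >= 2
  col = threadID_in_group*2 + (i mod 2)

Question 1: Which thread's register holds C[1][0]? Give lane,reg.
r:1=>grp=1,rB=0  c:0=>tig=0,lo=0
L=1*4+0=4  i=0*2+0=0

4,0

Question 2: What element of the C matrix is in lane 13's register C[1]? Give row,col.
L=13⇒gr=13>>2=3, th=13&3=1
[1]⇒row 3+0=3  col 1·2+1=3

3,3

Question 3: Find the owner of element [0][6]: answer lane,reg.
3,0

r=0⇒gr=0,Rb=0  c=6⇒th=3,odd=0
L=0*4+3=3  i=0*2+0=0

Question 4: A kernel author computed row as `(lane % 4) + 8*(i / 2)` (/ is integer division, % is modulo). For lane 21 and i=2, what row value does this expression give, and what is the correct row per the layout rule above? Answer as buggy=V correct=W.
buggy=9 correct=13

`(lane % 4) + 8*(i / 2)`[21,2]→9
L=21→G=21>>2=5, T=21&3=1
[2]→row 5+8=13  col 1·2+0=2
row: 9 vs 13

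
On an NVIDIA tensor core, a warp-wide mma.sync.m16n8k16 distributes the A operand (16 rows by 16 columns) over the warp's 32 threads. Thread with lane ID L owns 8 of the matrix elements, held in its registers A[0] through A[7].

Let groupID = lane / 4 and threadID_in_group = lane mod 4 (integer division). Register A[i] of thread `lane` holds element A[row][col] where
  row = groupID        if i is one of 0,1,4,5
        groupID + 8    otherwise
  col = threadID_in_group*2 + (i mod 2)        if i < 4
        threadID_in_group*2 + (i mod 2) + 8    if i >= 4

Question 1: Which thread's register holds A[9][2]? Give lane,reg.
r=9⇒gr=1,Rb=1  c=2⇒Cb=0,th=1,odd=0
L=1*4+1=5  i=0*4+1*2+0=2

5,2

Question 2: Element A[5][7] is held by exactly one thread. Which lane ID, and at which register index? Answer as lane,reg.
23,1

r=5->g=5,rb=0  c=7->cb=0,t=3,b0=1
L=5*4+3=23  i=0*4+0*2+1=1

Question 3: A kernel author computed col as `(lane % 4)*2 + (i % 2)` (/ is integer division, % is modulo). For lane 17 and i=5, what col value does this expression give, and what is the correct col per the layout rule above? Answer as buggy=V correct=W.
`(lane % 4)*2 + (i % 2)`[17,5]→3
17: G=4,T=1
[5] (4+0,1*2+1+8) = (4,11)
col: 3 vs 11

buggy=3 correct=11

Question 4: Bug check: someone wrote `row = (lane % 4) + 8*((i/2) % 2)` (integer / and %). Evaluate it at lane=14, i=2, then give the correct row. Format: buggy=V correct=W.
buggy=10 correct=11

`(lane % 4) + 8*((i/2) % 2)`[14,2]->10
14: g=3,t=2
[2] (3+8,2*2+0+0) = (11,4)
row: 10 vs 11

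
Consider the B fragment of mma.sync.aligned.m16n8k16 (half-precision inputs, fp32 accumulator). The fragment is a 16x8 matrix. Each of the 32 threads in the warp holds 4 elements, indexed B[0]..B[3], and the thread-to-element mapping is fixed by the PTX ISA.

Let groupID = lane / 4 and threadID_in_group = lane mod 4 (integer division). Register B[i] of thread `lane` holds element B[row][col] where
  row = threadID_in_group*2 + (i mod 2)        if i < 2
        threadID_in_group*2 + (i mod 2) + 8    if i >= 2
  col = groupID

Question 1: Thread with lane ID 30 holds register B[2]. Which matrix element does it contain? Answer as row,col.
12,7

30: g=7,t=2
[2] (2*2+0+8,7) = (12,7)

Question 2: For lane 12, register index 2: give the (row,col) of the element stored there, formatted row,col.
12: grp=3,tig=0
[2] (0*2+0+8,3) = (8,3)

8,3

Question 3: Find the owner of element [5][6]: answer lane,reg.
26,1

c=6⇒gr=6  r=5⇒Rb=0,th=2,odd=1
L=6*4+2=26  i=0*2+1=1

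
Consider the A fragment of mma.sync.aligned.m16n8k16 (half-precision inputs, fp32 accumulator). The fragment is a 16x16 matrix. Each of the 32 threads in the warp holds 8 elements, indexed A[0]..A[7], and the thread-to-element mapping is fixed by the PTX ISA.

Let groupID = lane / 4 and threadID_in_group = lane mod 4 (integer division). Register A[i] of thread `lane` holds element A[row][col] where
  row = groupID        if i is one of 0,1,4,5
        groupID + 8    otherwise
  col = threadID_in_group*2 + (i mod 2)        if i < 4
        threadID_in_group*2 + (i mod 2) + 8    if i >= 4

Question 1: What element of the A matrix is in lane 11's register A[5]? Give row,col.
2,15

lane 11: g=2 (11/4), t=3 (11%4)
i=5: r=2+0=2, c=3*2+1+8=15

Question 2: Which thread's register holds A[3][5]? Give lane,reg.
14,1

r:3=>grp=3,rB=0  c:5=>cB=0,tig=2,lo=1
L=3*4+2=14  i=0*4+0*2+1=1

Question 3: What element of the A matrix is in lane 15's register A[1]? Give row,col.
lane 15: grp=3 (15/4), tig=3 (15%4)
i=1: r=3+0=3, c=3*2+1+0=7

3,7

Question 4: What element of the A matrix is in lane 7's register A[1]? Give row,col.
lane 7: g=1 (7/4), t=3 (7%4)
i=1: r=1+0=1, c=3*2+1+0=7

1,7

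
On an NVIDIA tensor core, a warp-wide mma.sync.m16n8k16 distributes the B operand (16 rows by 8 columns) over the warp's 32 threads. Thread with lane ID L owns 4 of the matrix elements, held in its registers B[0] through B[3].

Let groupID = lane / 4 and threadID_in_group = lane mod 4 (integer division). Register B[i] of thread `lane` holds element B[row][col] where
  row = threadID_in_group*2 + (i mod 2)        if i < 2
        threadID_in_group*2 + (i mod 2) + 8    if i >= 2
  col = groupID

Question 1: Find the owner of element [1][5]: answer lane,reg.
c: 5->gid=5  r: 1->r8=0,tid=0,i&1=1
L=5*4+0=20  i=0*2+1=1

20,1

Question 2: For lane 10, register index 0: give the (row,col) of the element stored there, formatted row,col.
L=10->gid=10>>2=2, tid=10&3=2
[0]->row 2·2+0+0=4  col gid=2

4,2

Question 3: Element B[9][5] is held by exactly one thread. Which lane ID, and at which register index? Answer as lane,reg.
20,3

c=5⇒gr=5  r=9⇒Rb=1,th=0,odd=1
L=5*4+0=20  i=1*2+1=3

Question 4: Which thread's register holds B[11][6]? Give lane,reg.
25,3

c=6→G=6  r=11→rhi=1,T=1,p=1
L=6*4+1=25  i=1*2+1=3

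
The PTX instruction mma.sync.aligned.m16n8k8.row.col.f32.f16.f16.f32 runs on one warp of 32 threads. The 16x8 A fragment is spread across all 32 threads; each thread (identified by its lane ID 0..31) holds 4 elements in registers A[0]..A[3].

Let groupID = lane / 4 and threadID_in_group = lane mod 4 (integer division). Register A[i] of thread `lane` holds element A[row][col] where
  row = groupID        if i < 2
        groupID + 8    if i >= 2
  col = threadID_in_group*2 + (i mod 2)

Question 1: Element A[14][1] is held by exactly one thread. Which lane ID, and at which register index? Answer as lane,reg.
r=14->g=6,rb=1  c=1->t=0,b0=1
L=6*4+0=24  i=1*2+1=3

24,3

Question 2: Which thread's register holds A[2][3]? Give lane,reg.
9,1

r: 2->gid=2,r8=0  c: 3->tid=1,i&1=1
L=2*4+1=9  i=0*2+1=1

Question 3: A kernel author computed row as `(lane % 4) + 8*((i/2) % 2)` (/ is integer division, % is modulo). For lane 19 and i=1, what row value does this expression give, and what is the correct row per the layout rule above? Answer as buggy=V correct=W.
buggy=3 correct=4

`(lane % 4) + 8*((i/2) % 2)`[19,1]→3
lane 19→19/4=4, 19 mod 4=3
i=1  r:4+0→4  c:2·3+1→7
row: 3 vs 4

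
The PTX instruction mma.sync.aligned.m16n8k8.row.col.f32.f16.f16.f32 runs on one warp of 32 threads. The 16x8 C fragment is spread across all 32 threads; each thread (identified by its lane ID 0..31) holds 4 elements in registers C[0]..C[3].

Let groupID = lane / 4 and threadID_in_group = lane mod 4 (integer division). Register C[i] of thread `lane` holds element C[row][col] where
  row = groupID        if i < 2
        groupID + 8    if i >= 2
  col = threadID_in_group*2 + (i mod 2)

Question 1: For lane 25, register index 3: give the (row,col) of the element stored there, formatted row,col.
lane 25->25/4=6, 25 mod 4=1
i=3  r:6+8->14  c:2·1+1->3

14,3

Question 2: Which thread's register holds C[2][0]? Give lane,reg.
r=2->g=2,rb=0  c=0->t=0,b0=0
L=2*4+0=8  i=0*2+0=0

8,0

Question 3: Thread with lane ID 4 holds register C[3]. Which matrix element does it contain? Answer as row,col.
4: gid=1,tid=0
[3] (1+8,0*2+1) = (9,1)

9,1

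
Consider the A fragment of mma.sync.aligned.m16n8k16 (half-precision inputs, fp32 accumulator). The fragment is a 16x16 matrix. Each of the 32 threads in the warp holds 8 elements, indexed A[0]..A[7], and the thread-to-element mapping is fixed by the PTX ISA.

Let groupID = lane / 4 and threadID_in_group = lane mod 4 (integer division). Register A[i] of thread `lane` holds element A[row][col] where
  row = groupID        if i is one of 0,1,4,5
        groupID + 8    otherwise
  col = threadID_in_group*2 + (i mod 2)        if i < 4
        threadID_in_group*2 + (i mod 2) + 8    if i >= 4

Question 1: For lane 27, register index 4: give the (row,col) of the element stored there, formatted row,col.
6,14

lane 27: gr=6 (27/4), th=3 (27%4)
i=4: r=6+0=6, c=3*2+0+8=14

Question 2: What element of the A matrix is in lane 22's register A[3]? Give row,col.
13,5

lane 22: grp=5 (22/4), tig=2 (22%4)
i=3: r=5+8=13, c=2*2+1+0=5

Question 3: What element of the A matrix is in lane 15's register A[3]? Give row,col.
L=15->gid=15>>2=3, tid=15&3=3
[3]->row 3+8=11  col 3·2+1+0=7

11,7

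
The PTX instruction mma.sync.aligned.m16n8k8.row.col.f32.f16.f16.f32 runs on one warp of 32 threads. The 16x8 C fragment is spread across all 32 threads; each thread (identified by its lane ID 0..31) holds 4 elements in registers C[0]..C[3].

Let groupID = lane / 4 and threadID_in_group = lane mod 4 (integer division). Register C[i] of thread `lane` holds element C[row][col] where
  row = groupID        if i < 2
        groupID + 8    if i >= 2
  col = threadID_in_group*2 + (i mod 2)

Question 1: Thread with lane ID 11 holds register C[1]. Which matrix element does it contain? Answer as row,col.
lane 11→11/4=2, 11 mod 4=3
i=1  r:2+0→2  c:2·3+1→7

2,7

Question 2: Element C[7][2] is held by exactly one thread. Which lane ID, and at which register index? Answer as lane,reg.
29,0

r=7→G=7,rhi=0  c=2→T=1,p=0
L=7*4+1=29  i=0*2+0=0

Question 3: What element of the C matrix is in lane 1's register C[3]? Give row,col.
lane 1: grp=0 (1/4), tig=1 (1%4)
i=3: r=0+8=8, c=1*2+1=3

8,3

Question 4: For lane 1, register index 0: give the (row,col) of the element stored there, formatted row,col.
lane 1->1/4=0, 1 mod 4=1
i=0  r:0+0->0  c:2·1+0->2

0,2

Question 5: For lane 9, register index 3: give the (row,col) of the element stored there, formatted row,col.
9: grp=2,tig=1
[3] (2+8,1*2+1) = (10,3)

10,3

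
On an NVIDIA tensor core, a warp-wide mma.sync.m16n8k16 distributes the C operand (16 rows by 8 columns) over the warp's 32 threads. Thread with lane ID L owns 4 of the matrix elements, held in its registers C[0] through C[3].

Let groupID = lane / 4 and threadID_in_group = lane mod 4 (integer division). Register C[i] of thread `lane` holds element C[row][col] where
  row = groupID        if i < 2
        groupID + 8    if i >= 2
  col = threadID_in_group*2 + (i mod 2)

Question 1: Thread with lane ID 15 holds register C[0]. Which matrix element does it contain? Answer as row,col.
lane 15⇒15/4=3, 15 mod 4=3
i=0  r:3+0⇒3  c:2·3+0⇒6

3,6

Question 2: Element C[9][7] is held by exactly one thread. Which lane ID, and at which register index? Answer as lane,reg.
r=9→G=1,rhi=1  c=7→T=3,p=1
L=1*4+3=7  i=1*2+1=3

7,3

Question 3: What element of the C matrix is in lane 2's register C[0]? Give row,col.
0,4

2: g=0,t=2
[0] (0+0,2*2+0) = (0,4)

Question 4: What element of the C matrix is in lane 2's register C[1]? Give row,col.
0,5

2: g=0,t=2
[1] (0+0,2*2+1) = (0,5)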